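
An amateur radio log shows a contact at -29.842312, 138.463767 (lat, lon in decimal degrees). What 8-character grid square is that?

PG90fd57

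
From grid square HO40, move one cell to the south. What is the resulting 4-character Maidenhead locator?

Latitude square 0; −1 → -1, wraps to 9, carry into field.
Latitude field O = 14; −1 → 13 = N.
The longitude characters are unchanged.

HN49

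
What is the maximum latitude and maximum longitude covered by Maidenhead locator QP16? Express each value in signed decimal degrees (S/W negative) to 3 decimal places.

67.000, 144.000

Field Q=16, P=15: +16·20° lon, +15·10° lat → SW at lon 140°, lat 60°.
Square 1, 6: +1·2° lon, +6·1° lat → SW at lon 142°, lat 66°.
Cell spans 2° lon × 1° lat. NE corner is SW corner plus one full cell.
latitude 67.000, longitude 144.000.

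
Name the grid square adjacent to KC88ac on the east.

KC88bc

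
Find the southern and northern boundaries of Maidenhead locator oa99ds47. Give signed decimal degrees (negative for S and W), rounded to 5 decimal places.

-80.22083, -80.21667

Field O=14, A=0: +14·20° lon, +0·10° lat → SW at lon 100°, lat -90°.
Square 9, 9: +9·2° lon, +9·1° lat → SW at lon 118°, lat -81°.
Subsquare d=3, s=18: +3·0.0833333° lon, +18·0.0416667° lat → SW at lon 118.25°, lat -80.25°.
Extended square 4, 7: +4·0.00833333° lon, +7·0.00416667° lat → SW at lon 118.283°, lat -80.2208°.
Cell spans 0.00833333° lon × 0.00416667° lat.
south -80.22083, north -80.21667.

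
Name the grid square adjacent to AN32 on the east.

AN42

Longitude square 3; +1 → 4.
The latitude characters are unchanged.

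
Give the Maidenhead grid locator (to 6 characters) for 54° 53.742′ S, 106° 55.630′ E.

OD35lc

Add 180° to longitude and 90° to latitude: 286.9272, 35.1043.
Field: 286.9272/20 → 14 → O, 35.1043/10 → 3 → D; chars OD.
Square: 6.9272/2 → 3, 5.1043/1 → 5; chars 35.
Subsquare: 0.9272/0.0833333 → 11 → l, 0.1043/0.0416667 → 2 → c; chars lc.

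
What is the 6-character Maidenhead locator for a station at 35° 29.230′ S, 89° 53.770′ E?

NF44wm

Shift to the Maidenhead origin (180°W, 90°S): lon 269.8962, lat 54.5128.
Field: 269.8962/20 → 13 → N, 54.5128/10 → 5 → F; chars NF.
Square: 9.8962/2 → 4, 4.5128/1 → 4; chars 44.
Subsquare: 1.8962/0.0833333 → 22 → w, 0.5128/0.0416667 → 12 → m; chars wm.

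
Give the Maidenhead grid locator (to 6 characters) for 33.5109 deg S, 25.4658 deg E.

KF26rl

Add 180° to longitude and 90° to latitude: 205.4658, 56.4891.
Field (20°×10°, letters A–R): lon ⌊205.4658/20⌋ = 10 → K; lat ⌊56.4891/10⌋ = 5 → F.
Square (2°×1°, digits 0–9): lon ⌊5.4658/2⌋ = 2; lat ⌊6.4891/1⌋ = 6.
Subsquare (5′×2.5′, letters a–x): lon ⌊1.4658/0.0833333⌋ = 17 → r; lat ⌊0.4891/0.0416667⌋ = 11 → l.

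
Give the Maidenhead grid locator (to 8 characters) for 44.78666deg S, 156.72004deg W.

Offset from 180°W / 90°S: lon 23.27996°, lat 45.21334°.
Field: lon ⌊23.27996/20⌋ = 1 → B; lat ⌊45.21334/10⌋ = 4 → E.
Square: lon ⌊3.27996/2⌋ = 1; lat ⌊5.21334/1⌋ = 5.
Subsquare: lon ⌊1.27996/0.0833333⌋ = 15 → p; lat ⌊0.21334/0.0416667⌋ = 5 → f.
Extended square: lon ⌊0.02996/0.00833333⌋ = 3; lat ⌊0.00501/0.00416667⌋ = 1.

BE15pf31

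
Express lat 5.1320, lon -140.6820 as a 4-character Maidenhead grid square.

Offset from 180°W / 90°S: lon 39.32°, lat 95.13°.
Field: 39.32/20 → 1 → B, 95.13/10 → 9 → J; chars BJ.
Square: 19.32/2 → 9, 5.13/1 → 5; chars 95.

BJ95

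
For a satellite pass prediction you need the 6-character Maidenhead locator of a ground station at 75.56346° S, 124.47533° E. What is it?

Shift to the Maidenhead origin (180°W, 90°S): lon 304.4753, lat 14.4365.
Field: lon ⌊304.4753/20⌋ = 15 → P; lat ⌊14.4365/10⌋ = 1 → B.
Square: lon ⌊4.4753/2⌋ = 2; lat ⌊4.4365/1⌋ = 4.
Subsquare: lon ⌊0.4753/0.0833333⌋ = 5 → f; lat ⌊0.4365/0.0416667⌋ = 10 → k.

PB24fk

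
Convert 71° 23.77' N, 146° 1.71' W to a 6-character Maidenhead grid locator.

BQ61xj

Add 180° to longitude and 90° to latitude: 33.9715, 161.3962.
Field: 33.9715/20 → 1 → B, 161.3962/10 → 16 → Q; chars BQ.
Square: 13.9715/2 → 6, 1.3962/1 → 1; chars 61.
Subsquare: 1.9715/0.0833333 → 23 → x, 0.3962/0.0416667 → 9 → j; chars xj.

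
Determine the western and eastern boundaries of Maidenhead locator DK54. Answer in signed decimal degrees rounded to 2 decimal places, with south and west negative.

Field D=3, K=10: +3·20° lon, +10·10° lat → SW at lon -120°, lat 10°.
Square 5, 4: +5·2° lon, +4·1° lat → SW at lon -110°, lat 14°.
Cell spans 2° lon × 1° lat.
west -110.00, east -108.00.

-110.00, -108.00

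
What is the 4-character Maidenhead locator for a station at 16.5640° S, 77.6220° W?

FH13

Add 180° to longitude and 90° to latitude: 102.38, 73.44.
Field (20°×10°, letters A–R): 102.38/20 → 5 → F, 73.44/10 → 7 → H; chars FH.
Square (2°×1°, digits 0–9): 2.38/2 → 1, 3.44/1 → 3; chars 13.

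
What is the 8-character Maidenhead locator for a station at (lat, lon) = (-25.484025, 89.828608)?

Shift to the Maidenhead origin (180°W, 90°S): lon 269.82861, lat 64.51597.
Field (20°×10°, letters A–R): 269.82861/20 → 13 → N, 64.51597/10 → 6 → G; chars NG.
Square (2°×1°, digits 0–9): 9.82861/2 → 4, 4.51597/1 → 4; chars 44.
Subsquare (5′×2.5′, letters a–x): 1.82861/0.0833333 → 21 → v, 0.51597/0.0416667 → 12 → m; chars vm.
Extended square (30″×15″, digits 0–9): 0.07861/0.00833333 → 9, 0.01597/0.00416667 → 3; chars 93.

NG44vm93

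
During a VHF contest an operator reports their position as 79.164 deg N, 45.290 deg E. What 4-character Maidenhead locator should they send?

LQ29

Shift to the Maidenhead origin (180°W, 90°S): lon 225.29, lat 169.16.
Field: 225.29/20 → 11 → L, 169.16/10 → 16 → Q; chars LQ.
Square: 5.29/2 → 2, 9.16/1 → 9; chars 29.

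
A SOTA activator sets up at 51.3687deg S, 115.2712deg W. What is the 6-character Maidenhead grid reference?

DD28ip

Offset from 180°W / 90°S: lon 64.7288°, lat 38.6313°.
Field: 64.7288/20 → 3 → D, 38.6313/10 → 3 → D; chars DD.
Square: 4.7288/2 → 2, 8.6313/1 → 8; chars 28.
Subsquare: 0.7288/0.0833333 → 8 → i, 0.6313/0.0416667 → 15 → p; chars ip.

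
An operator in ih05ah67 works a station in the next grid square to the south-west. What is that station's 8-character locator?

Longitude extended square 6; −1 → 5.
Latitude extended square 7; −1 → 6.

IH05ah56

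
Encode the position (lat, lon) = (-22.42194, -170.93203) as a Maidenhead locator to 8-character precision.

Add 180° to longitude and 90° to latitude: 9.06797, 67.57806.
Field (20°×10°, letters A–R): 9.06797/20 → 0 → A, 67.57806/10 → 6 → G; chars AG.
Square (2°×1°, digits 0–9): 9.06797/2 → 4, 7.57806/1 → 7; chars 47.
Subsquare (5′×2.5′, letters a–x): 1.06797/0.0833333 → 12 → m, 0.57806/0.0416667 → 13 → n; chars mn.
Extended square (30″×15″, digits 0–9): 0.06797/0.00833333 → 8, 0.03639/0.00416667 → 8; chars 88.

AG47mn88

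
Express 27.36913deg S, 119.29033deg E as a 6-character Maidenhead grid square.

OG92pp

Shift to the Maidenhead origin (180°W, 90°S): lon 299.2903, lat 62.6309.
Field: 299.2903/20 → 14 → O, 62.6309/10 → 6 → G; chars OG.
Square: 19.2903/2 → 9, 2.6309/1 → 2; chars 92.
Subsquare: 1.2903/0.0833333 → 15 → p, 0.6309/0.0416667 → 15 → p; chars pp.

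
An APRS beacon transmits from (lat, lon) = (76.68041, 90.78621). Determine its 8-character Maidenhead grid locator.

NQ56jq43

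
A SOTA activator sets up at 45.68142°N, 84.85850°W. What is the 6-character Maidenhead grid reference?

EN75nq

Offset from 180°W / 90°S: lon 95.1415°, lat 135.6814°.
Field: 95.1415/20 → 4 → E, 135.6814/10 → 13 → N; chars EN.
Square: 15.1415/2 → 7, 5.6814/1 → 5; chars 75.
Subsquare: 1.1415/0.0833333 → 13 → n, 0.6814/0.0416667 → 16 → q; chars nq.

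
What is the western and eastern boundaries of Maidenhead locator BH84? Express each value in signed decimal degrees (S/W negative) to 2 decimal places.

-144.00, -142.00

Field B=1, H=7: +1·20° lon, +7·10° lat → SW at lon -160°, lat -20°.
Square 8, 4: +8·2° lon, +4·1° lat → SW at lon -144°, lat -16°.
Cell spans 2° lon × 1° lat.
west -144.00, east -142.00.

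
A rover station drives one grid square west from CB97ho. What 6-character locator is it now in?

Longitude subsquare h = 7; −1 → 6 = g.
The latitude characters are unchanged.

CB97go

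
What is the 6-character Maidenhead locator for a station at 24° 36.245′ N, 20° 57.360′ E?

KL04lo

Offset from 180°W / 90°S: lon 200.9560°, lat 114.6041°.
Field: 200.9560/20 → 10 → K, 114.6041/10 → 11 → L; chars KL.
Square: 0.9560/2 → 0, 4.6041/1 → 4; chars 04.
Subsquare: 0.9560/0.0833333 → 11 → l, 0.6041/0.0416667 → 14 → o; chars lo.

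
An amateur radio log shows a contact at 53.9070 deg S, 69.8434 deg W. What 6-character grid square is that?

Offset from 180°W / 90°S: lon 110.1566°, lat 36.0930°.
Field: lon ⌊110.1566/20⌋ = 5 → F; lat ⌊36.0930/10⌋ = 3 → D.
Square: lon ⌊10.1566/2⌋ = 5; lat ⌊6.0930/1⌋ = 6.
Subsquare: lon ⌊0.1566/0.0833333⌋ = 1 → b; lat ⌊0.0930/0.0416667⌋ = 2 → c.

FD56bc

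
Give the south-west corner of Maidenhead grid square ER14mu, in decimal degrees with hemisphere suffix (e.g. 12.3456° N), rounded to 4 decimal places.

84.8333° N, 97.0000° W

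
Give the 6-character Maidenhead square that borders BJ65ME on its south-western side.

BJ65ld

Longitude subsquare m = 12; −1 → 11 = l.
Latitude subsquare e = 4; −1 → 3 = d.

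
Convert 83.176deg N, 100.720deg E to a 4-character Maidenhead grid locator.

Offset from 180°W / 90°S: lon 280.72°, lat 173.18°.
Field: lon ⌊280.72/20⌋ = 14 → O; lat ⌊173.18/10⌋ = 17 → R.
Square: lon ⌊0.72/2⌋ = 0; lat ⌊3.18/1⌋ = 3.

OR03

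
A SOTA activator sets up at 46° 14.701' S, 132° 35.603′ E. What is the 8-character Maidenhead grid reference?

PE63hs11

Offset from 180°W / 90°S: lon 312.59338°, lat 43.75498°.
Field (20°×10°, letters A–R): lon ⌊312.59338/20⌋ = 15 → P; lat ⌊43.75498/10⌋ = 4 → E.
Square (2°×1°, digits 0–9): lon ⌊12.59338/2⌋ = 6; lat ⌊3.75498/1⌋ = 3.
Subsquare (5′×2.5′, letters a–x): lon ⌊0.59338/0.0833333⌋ = 7 → h; lat ⌊0.75498/0.0416667⌋ = 18 → s.
Extended square (30″×15″, digits 0–9): lon ⌊0.01005/0.00833333⌋ = 1; lat ⌊0.00498/0.00416667⌋ = 1.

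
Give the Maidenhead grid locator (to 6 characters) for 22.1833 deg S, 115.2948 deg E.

Shift to the Maidenhead origin (180°W, 90°S): lon 295.2948, lat 67.8167.
Field: lon ⌊295.2948/20⌋ = 14 → O; lat ⌊67.8167/10⌋ = 6 → G.
Square: lon ⌊15.2948/2⌋ = 7; lat ⌊7.8167/1⌋ = 7.
Subsquare: lon ⌊1.2948/0.0833333⌋ = 15 → p; lat ⌊0.8167/0.0416667⌋ = 19 → t.

OG77pt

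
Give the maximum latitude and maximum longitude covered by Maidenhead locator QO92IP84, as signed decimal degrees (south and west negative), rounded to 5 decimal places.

52.64583, 158.74167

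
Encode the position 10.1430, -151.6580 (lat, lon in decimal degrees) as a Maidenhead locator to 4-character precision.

Offset from 180°W / 90°S: lon 28.34°, lat 100.14°.
Field: 28.34/20 → 1 → B, 100.14/10 → 10 → K; chars BK.
Square: 8.34/2 → 4, 0.14/1 → 0; chars 40.

BK40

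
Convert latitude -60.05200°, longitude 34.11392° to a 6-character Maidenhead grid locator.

Shift to the Maidenhead origin (180°W, 90°S): lon 214.1139, lat 29.9480.
Field: 214.1139/20 → 10 → K, 29.9480/10 → 2 → C; chars KC.
Square: 14.1139/2 → 7, 9.9480/1 → 9; chars 79.
Subsquare: 0.1139/0.0833333 → 1 → b, 0.9480/0.0416667 → 22 → w; chars bw.

KC79bw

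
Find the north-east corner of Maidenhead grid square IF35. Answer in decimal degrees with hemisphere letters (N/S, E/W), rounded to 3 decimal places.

Field I=8, F=5: +8·20° lon, +5·10° lat → SW at lon -20°, lat -40°.
Square 3, 5: +3·2° lon, +5·1° lat → SW at lon -14°, lat -35°.
Cell spans 2° lon × 1° lat. NE corner is SW corner plus one full cell.
latitude 34.000° S, longitude 12.000° W.

34.000° S, 12.000° W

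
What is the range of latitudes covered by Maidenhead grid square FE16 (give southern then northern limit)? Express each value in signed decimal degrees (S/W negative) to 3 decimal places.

Field F=5, E=4: +5·20° lon, +4·10° lat → SW at lon -80°, lat -50°.
Square 1, 6: +1·2° lon, +6·1° lat → SW at lon -78°, lat -44°.
Cell spans 2° lon × 1° lat.
south -44.000, north -43.000.

-44.000, -43.000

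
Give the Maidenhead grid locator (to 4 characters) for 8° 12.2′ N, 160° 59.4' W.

AJ98

Offset from 180°W / 90°S: lon 19.01°, lat 98.20°.
Field: 19.01/20 → 0 → A, 98.20/10 → 9 → J; chars AJ.
Square: 19.01/2 → 9, 8.20/1 → 8; chars 98.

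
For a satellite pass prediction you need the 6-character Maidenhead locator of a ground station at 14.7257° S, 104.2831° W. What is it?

DH75ug

Offset from 180°W / 90°S: lon 75.7169°, lat 75.2743°.
Field: 75.7169/20 → 3 → D, 75.2743/10 → 7 → H; chars DH.
Square: 15.7169/2 → 7, 5.2743/1 → 5; chars 75.
Subsquare: 1.7169/0.0833333 → 20 → u, 0.2743/0.0416667 → 6 → g; chars ug.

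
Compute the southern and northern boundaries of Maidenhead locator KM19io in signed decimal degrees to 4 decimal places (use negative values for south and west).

Field K=10, M=12: +10·20° lon, +12·10° lat → SW at lon 20°, lat 30°.
Square 1, 9: +1·2° lon, +9·1° lat → SW at lon 22°, lat 39°.
Subsquare i=8, o=14: +8·0.0833333° lon, +14·0.0416667° lat → SW at lon 22.6667°, lat 39.5833°.
Cell spans 0.0833333° lon × 0.0416667° lat.
south 39.5833, north 39.6250.

39.5833, 39.6250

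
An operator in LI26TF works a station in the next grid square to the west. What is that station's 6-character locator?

LI26sf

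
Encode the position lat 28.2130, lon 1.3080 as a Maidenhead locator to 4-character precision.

JL08

Shift to the Maidenhead origin (180°W, 90°S): lon 181.31, lat 118.21.
Field: lon ⌊181.31/20⌋ = 9 → J; lat ⌊118.21/10⌋ = 11 → L.
Square: lon ⌊1.31/2⌋ = 0; lat ⌊8.21/1⌋ = 8.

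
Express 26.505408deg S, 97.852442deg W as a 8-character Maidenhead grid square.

EG13bl78

Offset from 180°W / 90°S: lon 82.14756°, lat 63.49459°.
Field: 82.14756/20 → 4 → E, 63.49459/10 → 6 → G; chars EG.
Square: 2.14756/2 → 1, 3.49459/1 → 3; chars 13.
Subsquare: 0.14756/0.0833333 → 1 → b, 0.49459/0.0416667 → 11 → l; chars bl.
Extended square: 0.06422/0.00833333 → 7, 0.03626/0.00416667 → 8; chars 78.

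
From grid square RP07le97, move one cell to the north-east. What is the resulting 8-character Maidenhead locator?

Longitude extended square 9; +1 → 10, wraps to 0, carry into subsquare.
Longitude subsquare l = 11; +1 → 12 = m.
Latitude extended square 7; +1 → 8.

RP07me08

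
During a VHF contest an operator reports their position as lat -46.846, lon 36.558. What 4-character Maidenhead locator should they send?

Shift to the Maidenhead origin (180°W, 90°S): lon 216.56, lat 43.15.
Field (20°×10°, letters A–R): 216.56/20 → 10 → K, 43.15/10 → 4 → E; chars KE.
Square (2°×1°, digits 0–9): 16.56/2 → 8, 3.15/1 → 3; chars 83.

KE83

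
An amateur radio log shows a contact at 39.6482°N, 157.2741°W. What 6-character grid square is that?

Shift to the Maidenhead origin (180°W, 90°S): lon 22.7259, lat 129.6482.
Field: 22.7259/20 → 1 → B, 129.6482/10 → 12 → M; chars BM.
Square: 2.7259/2 → 1, 9.6482/1 → 9; chars 19.
Subsquare: 0.7259/0.0833333 → 8 → i, 0.6482/0.0416667 → 15 → p; chars ip.

BM19ip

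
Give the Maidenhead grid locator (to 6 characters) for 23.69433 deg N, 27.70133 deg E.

Add 180° to longitude and 90° to latitude: 207.7013, 113.6943.
Field (20°×10°, letters A–R): 207.7013/20 → 10 → K, 113.6943/10 → 11 → L; chars KL.
Square (2°×1°, digits 0–9): 7.7013/2 → 3, 3.6943/1 → 3; chars 33.
Subsquare (5′×2.5′, letters a–x): 1.7013/0.0833333 → 20 → u, 0.6943/0.0416667 → 16 → q; chars uq.

KL33uq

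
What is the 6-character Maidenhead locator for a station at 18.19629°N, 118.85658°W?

Offset from 180°W / 90°S: lon 61.1434°, lat 108.1963°.
Field (20°×10°, letters A–R): lon ⌊61.1434/20⌋ = 3 → D; lat ⌊108.1963/10⌋ = 10 → K.
Square (2°×1°, digits 0–9): lon ⌊1.1434/2⌋ = 0; lat ⌊8.1963/1⌋ = 8.
Subsquare (5′×2.5′, letters a–x): lon ⌊1.1434/0.0833333⌋ = 13 → n; lat ⌊0.1963/0.0416667⌋ = 4 → e.

DK08ne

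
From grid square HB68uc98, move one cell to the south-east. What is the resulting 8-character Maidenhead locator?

Longitude extended square 9; +1 → 10, wraps to 0, carry into subsquare.
Longitude subsquare u = 20; +1 → 21 = v.
Latitude extended square 8; −1 → 7.

HB68vc07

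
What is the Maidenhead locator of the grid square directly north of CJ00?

CJ01

Latitude square 0; +1 → 1.
The longitude characters are unchanged.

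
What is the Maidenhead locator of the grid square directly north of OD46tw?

OD46tx

Latitude subsquare w = 22; +1 → 23 = x.
The longitude characters are unchanged.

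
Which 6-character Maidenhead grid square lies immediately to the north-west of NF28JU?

Longitude subsquare j = 9; −1 → 8 = i.
Latitude subsquare u = 20; +1 → 21 = v.

NF28iv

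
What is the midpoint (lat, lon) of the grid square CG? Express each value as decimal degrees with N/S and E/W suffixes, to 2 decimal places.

Field C=2, G=6: +2·20° lon, +6·10° lat → SW at lon -140°, lat -30°.
Cell spans 20° lon × 10° lat. Centre is SW corner plus half of each.
latitude 25.00° S, longitude 130.00° W.

25.00° S, 130.00° W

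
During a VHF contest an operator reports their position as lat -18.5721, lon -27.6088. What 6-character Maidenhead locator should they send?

HH61ek

Offset from 180°W / 90°S: lon 152.3912°, lat 71.4279°.
Field: 152.3912/20 → 7 → H, 71.4279/10 → 7 → H; chars HH.
Square: 12.3912/2 → 6, 1.4279/1 → 1; chars 61.
Subsquare: 0.3912/0.0833333 → 4 → e, 0.4279/0.0416667 → 10 → k; chars ek.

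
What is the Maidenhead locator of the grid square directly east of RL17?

RL27

Longitude square 1; +1 → 2.
The latitude characters are unchanged.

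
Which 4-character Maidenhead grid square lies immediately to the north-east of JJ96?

KJ07

Longitude square 9; +1 → 10, wraps to 0, carry into field.
Longitude field J = 9; +1 → 10 = K.
Latitude square 6; +1 → 7.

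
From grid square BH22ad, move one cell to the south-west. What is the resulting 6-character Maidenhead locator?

Longitude subsquare a = 0; −1 → -1, wraps to 23 = x, carry into square.
Longitude square 2; −1 → 1.
Latitude subsquare d = 3; −1 → 2 = c.

BH12xc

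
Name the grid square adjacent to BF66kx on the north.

Latitude subsquare x = 23; +1 → 24, wraps to 0 = a, carry into square.
Latitude square 6; +1 → 7.
The longitude characters are unchanged.

BF67ka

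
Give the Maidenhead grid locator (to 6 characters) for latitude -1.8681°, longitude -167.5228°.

AI68fd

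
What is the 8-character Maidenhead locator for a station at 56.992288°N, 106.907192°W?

DO66nx18

Add 180° to longitude and 90° to latitude: 73.09281, 146.99229.
Field (20°×10°, letters A–R): 73.09281/20 → 3 → D, 146.99229/10 → 14 → O; chars DO.
Square (2°×1°, digits 0–9): 13.09281/2 → 6, 6.99229/1 → 6; chars 66.
Subsquare (5′×2.5′, letters a–x): 1.09281/0.0833333 → 13 → n, 0.99229/0.0416667 → 23 → x; chars nx.
Extended square (30″×15″, digits 0–9): 0.00947/0.00833333 → 1, 0.03395/0.00416667 → 8; chars 18.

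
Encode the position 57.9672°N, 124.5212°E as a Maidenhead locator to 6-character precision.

Add 180° to longitude and 90° to latitude: 304.5212, 147.9672.
Field: 304.5212/20 → 15 → P, 147.9672/10 → 14 → O; chars PO.
Square: 4.5212/2 → 2, 7.9672/1 → 7; chars 27.
Subsquare: 0.5212/0.0833333 → 6 → g, 0.9672/0.0416667 → 23 → x; chars gx.

PO27gx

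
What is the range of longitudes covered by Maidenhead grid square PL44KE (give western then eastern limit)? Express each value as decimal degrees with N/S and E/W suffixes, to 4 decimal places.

128.8333° E, 128.9167° E

Field P=15, L=11: +15·20° lon, +11·10° lat → SW at lon 120°, lat 20°.
Square 4, 4: +4·2° lon, +4·1° lat → SW at lon 128°, lat 24°.
Subsquare k=10, e=4: +10·0.0833333° lon, +4·0.0416667° lat → SW at lon 128.833°, lat 24.1667°.
Cell spans 0.0833333° lon × 0.0416667° lat.
west 128.8333° E, east 128.9167° E.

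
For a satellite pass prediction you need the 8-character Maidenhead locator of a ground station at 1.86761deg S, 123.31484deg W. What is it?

CI88id21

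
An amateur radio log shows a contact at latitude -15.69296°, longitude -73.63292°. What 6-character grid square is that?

FH34eh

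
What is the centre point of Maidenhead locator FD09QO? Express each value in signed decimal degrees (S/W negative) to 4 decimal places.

Field F=5, D=3: +5·20° lon, +3·10° lat → SW at lon -80°, lat -60°.
Square 0, 9: +0·2° lon, +9·1° lat → SW at lon -80°, lat -51°.
Subsquare q=16, o=14: +16·0.0833333° lon, +14·0.0416667° lat → SW at lon -78.6667°, lat -50.4167°.
Cell spans 0.0833333° lon × 0.0416667° lat. Centre is SW corner plus half of each.
latitude -50.3958, longitude -78.6250.

-50.3958, -78.6250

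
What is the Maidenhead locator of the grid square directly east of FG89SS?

FG89ts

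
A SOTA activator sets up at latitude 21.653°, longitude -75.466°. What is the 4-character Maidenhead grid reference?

FL21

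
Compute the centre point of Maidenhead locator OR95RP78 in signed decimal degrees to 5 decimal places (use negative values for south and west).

Field O=14, R=17: +14·20° lon, +17·10° lat → SW at lon 100°, lat 80°.
Square 9, 5: +9·2° lon, +5·1° lat → SW at lon 118°, lat 85°.
Subsquare r=17, p=15: +17·0.0833333° lon, +15·0.0416667° lat → SW at lon 119.417°, lat 85.625°.
Extended square 7, 8: +7·0.00833333° lon, +8·0.00416667° lat → SW at lon 119.475°, lat 85.6583°.
Cell spans 0.00833333° lon × 0.00416667° lat. Centre is SW corner plus half of each.
latitude 85.66042, longitude 119.47917.

85.66042, 119.47917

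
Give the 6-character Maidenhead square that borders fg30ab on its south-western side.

Longitude subsquare a = 0; −1 → -1, wraps to 23 = x, carry into square.
Longitude square 3; −1 → 2.
Latitude subsquare b = 1; −1 → 0 = a.

FG20xa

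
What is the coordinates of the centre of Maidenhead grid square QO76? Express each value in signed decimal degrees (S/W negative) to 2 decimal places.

56.50, 155.00

Field Q=16, O=14: +16·20° lon, +14·10° lat → SW at lon 140°, lat 50°.
Square 7, 6: +7·2° lon, +6·1° lat → SW at lon 154°, lat 56°.
Cell spans 2° lon × 1° lat. Centre is SW corner plus half of each.
latitude 56.50, longitude 155.00.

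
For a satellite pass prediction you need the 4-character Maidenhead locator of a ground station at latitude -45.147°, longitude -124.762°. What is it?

Shift to the Maidenhead origin (180°W, 90°S): lon 55.24, lat 44.85.
Field: lon ⌊55.24/20⌋ = 2 → C; lat ⌊44.85/10⌋ = 4 → E.
Square: lon ⌊15.24/2⌋ = 7; lat ⌊4.85/1⌋ = 4.

CE74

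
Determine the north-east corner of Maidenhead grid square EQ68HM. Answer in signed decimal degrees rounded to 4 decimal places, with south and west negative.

78.5417, -87.3333

Field E=4, Q=16: +4·20° lon, +16·10° lat → SW at lon -100°, lat 70°.
Square 6, 8: +6·2° lon, +8·1° lat → SW at lon -88°, lat 78°.
Subsquare h=7, m=12: +7·0.0833333° lon, +12·0.0416667° lat → SW at lon -87.4167°, lat 78.5°.
Cell spans 0.0833333° lon × 0.0416667° lat. NE corner is SW corner plus one full cell.
latitude 78.5417, longitude -87.3333.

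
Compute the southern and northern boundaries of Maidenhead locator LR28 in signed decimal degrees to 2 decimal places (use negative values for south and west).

Field L=11, R=17: +11·20° lon, +17·10° lat → SW at lon 40°, lat 80°.
Square 2, 8: +2·2° lon, +8·1° lat → SW at lon 44°, lat 88°.
Cell spans 2° lon × 1° lat.
south 88.00, north 89.00.

88.00, 89.00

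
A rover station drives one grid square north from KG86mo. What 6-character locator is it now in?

Latitude subsquare o = 14; +1 → 15 = p.
The longitude characters are unchanged.

KG86mp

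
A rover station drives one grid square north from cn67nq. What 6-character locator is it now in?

Latitude subsquare q = 16; +1 → 17 = r.
The longitude characters are unchanged.

CN67nr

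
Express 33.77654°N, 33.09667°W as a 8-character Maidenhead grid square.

Add 180° to longitude and 90° to latitude: 146.90333, 123.77654.
Field: 146.90333/20 → 7 → H, 123.77654/10 → 12 → M; chars HM.
Square: 6.90333/2 → 3, 3.77654/1 → 3; chars 33.
Subsquare: 0.90333/0.0833333 → 10 → k, 0.77654/0.0416667 → 18 → s; chars ks.
Extended square: 0.07000/0.00833333 → 8, 0.02654/0.00416667 → 6; chars 86.

HM33ks86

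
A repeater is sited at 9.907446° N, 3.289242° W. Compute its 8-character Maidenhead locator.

IJ89iv57

Shift to the Maidenhead origin (180°W, 90°S): lon 176.71076, lat 99.90745.
Field: lon ⌊176.71076/20⌋ = 8 → I; lat ⌊99.90745/10⌋ = 9 → J.
Square: lon ⌊16.71076/2⌋ = 8; lat ⌊9.90745/1⌋ = 9.
Subsquare: lon ⌊0.71076/0.0833333⌋ = 8 → i; lat ⌊0.90745/0.0416667⌋ = 21 → v.
Extended square: lon ⌊0.04409/0.00833333⌋ = 5; lat ⌊0.03245/0.00416667⌋ = 7.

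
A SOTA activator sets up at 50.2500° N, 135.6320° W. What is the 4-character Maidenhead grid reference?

CO20

Add 180° to longitude and 90° to latitude: 44.37, 140.25.
Field (20°×10°, letters A–R): lon ⌊44.37/20⌋ = 2 → C; lat ⌊140.25/10⌋ = 14 → O.
Square (2°×1°, digits 0–9): lon ⌊4.37/2⌋ = 2; lat ⌊0.25/1⌋ = 0.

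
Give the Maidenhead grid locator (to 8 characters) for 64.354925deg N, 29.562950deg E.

Shift to the Maidenhead origin (180°W, 90°S): lon 209.56295, lat 154.35492.
Field: lon ⌊209.56295/20⌋ = 10 → K; lat ⌊154.35492/10⌋ = 15 → P.
Square: lon ⌊9.56295/2⌋ = 4; lat ⌊4.35492/1⌋ = 4.
Subsquare: lon ⌊1.56295/0.0833333⌋ = 18 → s; lat ⌊0.35492/0.0416667⌋ = 8 → i.
Extended square: lon ⌊0.06295/0.00833333⌋ = 7; lat ⌊0.02159/0.00416667⌋ = 5.

KP44si75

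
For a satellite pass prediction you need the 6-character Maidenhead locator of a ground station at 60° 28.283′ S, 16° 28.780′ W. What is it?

IC19sm

Add 180° to longitude and 90° to latitude: 163.5203, 29.5286.
Field: lon ⌊163.5203/20⌋ = 8 → I; lat ⌊29.5286/10⌋ = 2 → C.
Square: lon ⌊3.5203/2⌋ = 1; lat ⌊9.5286/1⌋ = 9.
Subsquare: lon ⌊1.5203/0.0833333⌋ = 18 → s; lat ⌊0.5286/0.0416667⌋ = 12 → m.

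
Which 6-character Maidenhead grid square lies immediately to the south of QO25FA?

QO24fx

Latitude subsquare a = 0; −1 → -1, wraps to 23 = x, carry into square.
Latitude square 5; −1 → 4.
The longitude characters are unchanged.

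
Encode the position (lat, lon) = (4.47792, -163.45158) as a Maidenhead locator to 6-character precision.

AJ84gl

Offset from 180°W / 90°S: lon 16.5484°, lat 94.4779°.
Field: lon ⌊16.5484/20⌋ = 0 → A; lat ⌊94.4779/10⌋ = 9 → J.
Square: lon ⌊16.5484/2⌋ = 8; lat ⌊4.4779/1⌋ = 4.
Subsquare: lon ⌊0.5484/0.0833333⌋ = 6 → g; lat ⌊0.4779/0.0416667⌋ = 11 → l.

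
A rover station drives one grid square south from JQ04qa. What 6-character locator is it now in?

JQ03qx

Latitude subsquare a = 0; −1 → -1, wraps to 23 = x, carry into square.
Latitude square 4; −1 → 3.
The longitude characters are unchanged.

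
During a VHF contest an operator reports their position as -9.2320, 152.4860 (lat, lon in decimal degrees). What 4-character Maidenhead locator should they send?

Add 180° to longitude and 90° to latitude: 332.49, 80.77.
Field: lon ⌊332.49/20⌋ = 16 → Q; lat ⌊80.77/10⌋ = 8 → I.
Square: lon ⌊12.49/2⌋ = 6; lat ⌊0.77/1⌋ = 0.

QI60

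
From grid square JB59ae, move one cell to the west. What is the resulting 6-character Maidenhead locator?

JB49xe

Longitude subsquare a = 0; −1 → -1, wraps to 23 = x, carry into square.
Longitude square 5; −1 → 4.
The latitude characters are unchanged.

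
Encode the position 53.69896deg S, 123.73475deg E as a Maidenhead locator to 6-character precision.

PD16uh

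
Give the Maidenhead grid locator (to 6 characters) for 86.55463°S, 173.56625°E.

RA63sk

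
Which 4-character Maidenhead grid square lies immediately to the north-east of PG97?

QG08

Longitude square 9; +1 → 10, wraps to 0, carry into field.
Longitude field P = 15; +1 → 16 = Q.
Latitude square 7; +1 → 8.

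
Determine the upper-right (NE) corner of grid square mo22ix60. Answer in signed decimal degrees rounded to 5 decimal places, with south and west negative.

52.96250, 64.72500

Field M=12, O=14: +12·20° lon, +14·10° lat → SW at lon 60°, lat 50°.
Square 2, 2: +2·2° lon, +2·1° lat → SW at lon 64°, lat 52°.
Subsquare i=8, x=23: +8·0.0833333° lon, +23·0.0416667° lat → SW at lon 64.6667°, lat 52.9583°.
Extended square 6, 0: +6·0.00833333° lon, +0·0.00416667° lat → SW at lon 64.7167°, lat 52.9583°.
Cell spans 0.00833333° lon × 0.00416667° lat. NE corner is SW corner plus one full cell.
latitude 52.96250, longitude 64.72500.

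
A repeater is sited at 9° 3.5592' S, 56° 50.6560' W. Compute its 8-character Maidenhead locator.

GI10nw85

Offset from 180°W / 90°S: lon 123.15573°, lat 80.94068°.
Field: 123.15573/20 → 6 → G, 80.94068/10 → 8 → I; chars GI.
Square: 3.15573/2 → 1, 0.94068/1 → 0; chars 10.
Subsquare: 1.15573/0.0833333 → 13 → n, 0.94068/0.0416667 → 22 → w; chars nw.
Extended square: 0.07240/0.00833333 → 8, 0.02401/0.00416667 → 5; chars 85.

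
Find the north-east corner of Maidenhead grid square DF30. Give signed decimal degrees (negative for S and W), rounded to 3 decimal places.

Field D=3, F=5: +3·20° lon, +5·10° lat → SW at lon -120°, lat -40°.
Square 3, 0: +3·2° lon, +0·1° lat → SW at lon -114°, lat -40°.
Cell spans 2° lon × 1° lat. NE corner is SW corner plus one full cell.
latitude -39.000, longitude -112.000.

-39.000, -112.000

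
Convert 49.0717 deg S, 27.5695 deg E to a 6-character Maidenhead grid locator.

KE30sw

Offset from 180°W / 90°S: lon 207.5695°, lat 40.9283°.
Field: 207.5695/20 → 10 → K, 40.9283/10 → 4 → E; chars KE.
Square: 7.5695/2 → 3, 0.9283/1 → 0; chars 30.
Subsquare: 1.5695/0.0833333 → 18 → s, 0.9283/0.0416667 → 22 → w; chars sw.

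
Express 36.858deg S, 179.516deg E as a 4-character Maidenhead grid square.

RF93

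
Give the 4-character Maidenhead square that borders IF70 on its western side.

IF60

Longitude square 7; −1 → 6.
The latitude characters are unchanged.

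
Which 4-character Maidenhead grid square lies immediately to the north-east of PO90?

QO01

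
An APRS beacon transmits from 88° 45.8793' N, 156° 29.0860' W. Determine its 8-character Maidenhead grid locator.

Shift to the Maidenhead origin (180°W, 90°S): lon 23.51523, lat 178.76466.
Field: lon ⌊23.51523/20⌋ = 1 → B; lat ⌊178.76466/10⌋ = 17 → R.
Square: lon ⌊3.51523/2⌋ = 1; lat ⌊8.76466/1⌋ = 8.
Subsquare: lon ⌊1.51523/0.0833333⌋ = 18 → s; lat ⌊0.76466/0.0416667⌋ = 18 → s.
Extended square: lon ⌊0.01523/0.00833333⌋ = 1; lat ⌊0.01466/0.00416667⌋ = 3.

BR18ss13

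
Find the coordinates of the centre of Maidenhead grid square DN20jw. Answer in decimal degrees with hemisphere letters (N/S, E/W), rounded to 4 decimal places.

40.9375° N, 115.2083° W

Field D=3, N=13: +3·20° lon, +13·10° lat → SW at lon -120°, lat 40°.
Square 2, 0: +2·2° lon, +0·1° lat → SW at lon -116°, lat 40°.
Subsquare j=9, w=22: +9·0.0833333° lon, +22·0.0416667° lat → SW at lon -115.25°, lat 40.9167°.
Cell spans 0.0833333° lon × 0.0416667° lat. Centre is SW corner plus half of each.
latitude 40.9375° N, longitude 115.2083° W.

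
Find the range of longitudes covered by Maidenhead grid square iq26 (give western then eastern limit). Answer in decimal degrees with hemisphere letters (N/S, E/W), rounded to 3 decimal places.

Field I=8, Q=16: +8·20° lon, +16·10° lat → SW at lon -20°, lat 70°.
Square 2, 6: +2·2° lon, +6·1° lat → SW at lon -16°, lat 76°.
Cell spans 2° lon × 1° lat.
west 16.000° W, east 14.000° W.

16.000° W, 14.000° W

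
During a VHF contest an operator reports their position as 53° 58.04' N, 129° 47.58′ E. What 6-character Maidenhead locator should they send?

Offset from 180°W / 90°S: lon 309.7930°, lat 143.9673°.
Field: lon ⌊309.7930/20⌋ = 15 → P; lat ⌊143.9673/10⌋ = 14 → O.
Square: lon ⌊9.7930/2⌋ = 4; lat ⌊3.9673/1⌋ = 3.
Subsquare: lon ⌊1.7930/0.0833333⌋ = 21 → v; lat ⌊0.9673/0.0416667⌋ = 23 → x.

PO43vx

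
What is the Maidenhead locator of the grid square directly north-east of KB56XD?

KB66ae

Longitude subsquare x = 23; +1 → 24, wraps to 0 = a, carry into square.
Longitude square 5; +1 → 6.
Latitude subsquare d = 3; +1 → 4 = e.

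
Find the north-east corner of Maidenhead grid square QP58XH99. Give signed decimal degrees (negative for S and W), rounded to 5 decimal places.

Field Q=16, P=15: +16·20° lon, +15·10° lat → SW at lon 140°, lat 60°.
Square 5, 8: +5·2° lon, +8·1° lat → SW at lon 150°, lat 68°.
Subsquare x=23, h=7: +23·0.0833333° lon, +7·0.0416667° lat → SW at lon 151.917°, lat 68.2917°.
Extended square 9, 9: +9·0.00833333° lon, +9·0.00416667° lat → SW at lon 151.992°, lat 68.3292°.
Cell spans 0.00833333° lon × 0.00416667° lat. NE corner is SW corner plus one full cell.
latitude 68.33333, longitude 152.00000.

68.33333, 152.00000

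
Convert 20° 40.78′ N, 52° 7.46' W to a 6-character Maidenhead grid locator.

GL30wq

Add 180° to longitude and 90° to latitude: 127.8757, 110.6797.
Field (20°×10°, letters A–R): 127.8757/20 → 6 → G, 110.6797/10 → 11 → L; chars GL.
Square (2°×1°, digits 0–9): 7.8757/2 → 3, 0.6797/1 → 0; chars 30.
Subsquare (5′×2.5′, letters a–x): 1.8757/0.0833333 → 22 → w, 0.6797/0.0416667 → 16 → q; chars wq.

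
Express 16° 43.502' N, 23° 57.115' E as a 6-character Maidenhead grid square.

KK16xr

Shift to the Maidenhead origin (180°W, 90°S): lon 203.9519, lat 106.7250.
Field: lon ⌊203.9519/20⌋ = 10 → K; lat ⌊106.7250/10⌋ = 10 → K.
Square: lon ⌊3.9519/2⌋ = 1; lat ⌊6.7250/1⌋ = 6.
Subsquare: lon ⌊1.9519/0.0833333⌋ = 23 → x; lat ⌊0.7250/0.0416667⌋ = 17 → r.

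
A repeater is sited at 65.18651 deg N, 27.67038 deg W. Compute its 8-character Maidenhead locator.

HP65de94

Offset from 180°W / 90°S: lon 152.32962°, lat 155.18651°.
Field: lon ⌊152.32962/20⌋ = 7 → H; lat ⌊155.18651/10⌋ = 15 → P.
Square: lon ⌊12.32962/2⌋ = 6; lat ⌊5.18651/1⌋ = 5.
Subsquare: lon ⌊0.32962/0.0833333⌋ = 3 → d; lat ⌊0.18651/0.0416667⌋ = 4 → e.
Extended square: lon ⌊0.07962/0.00833333⌋ = 9; lat ⌊0.01984/0.00416667⌋ = 4.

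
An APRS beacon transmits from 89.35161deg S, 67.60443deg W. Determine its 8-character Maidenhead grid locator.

FA60ep75

Offset from 180°W / 90°S: lon 112.39557°, lat 0.64839°.
Field (20°×10°, letters A–R): lon ⌊112.39557/20⌋ = 5 → F; lat ⌊0.64839/10⌋ = 0 → A.
Square (2°×1°, digits 0–9): lon ⌊12.39557/2⌋ = 6; lat ⌊0.64839/1⌋ = 0.
Subsquare (5′×2.5′, letters a–x): lon ⌊0.39557/0.0833333⌋ = 4 → e; lat ⌊0.64839/0.0416667⌋ = 15 → p.
Extended square (30″×15″, digits 0–9): lon ⌊0.06224/0.00833333⌋ = 7; lat ⌊0.02339/0.00416667⌋ = 5.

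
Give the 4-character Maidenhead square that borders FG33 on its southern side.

FG32

Latitude square 3; −1 → 2.
The longitude characters are unchanged.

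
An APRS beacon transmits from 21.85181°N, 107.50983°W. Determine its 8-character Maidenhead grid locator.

Shift to the Maidenhead origin (180°W, 90°S): lon 72.49017, lat 111.85181.
Field (20°×10°, letters A–R): 72.49017/20 → 3 → D, 111.85181/10 → 11 → L; chars DL.
Square (2°×1°, digits 0–9): 12.49017/2 → 6, 1.85181/1 → 1; chars 61.
Subsquare (5′×2.5′, letters a–x): 0.49017/0.0833333 → 5 → f, 0.85181/0.0416667 → 20 → u; chars fu.
Extended square (30″×15″, digits 0–9): 0.07350/0.00833333 → 8, 0.01848/0.00416667 → 4; chars 84.

DL61fu84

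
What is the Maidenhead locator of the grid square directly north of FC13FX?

Latitude subsquare x = 23; +1 → 24, wraps to 0 = a, carry into square.
Latitude square 3; +1 → 4.
The longitude characters are unchanged.

FC14fa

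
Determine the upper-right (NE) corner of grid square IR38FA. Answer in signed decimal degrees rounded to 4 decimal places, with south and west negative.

88.0417, -13.5000

Field I=8, R=17: +8·20° lon, +17·10° lat → SW at lon -20°, lat 80°.
Square 3, 8: +3·2° lon, +8·1° lat → SW at lon -14°, lat 88°.
Subsquare f=5, a=0: +5·0.0833333° lon, +0·0.0416667° lat → SW at lon -13.5833°, lat 88°.
Cell spans 0.0833333° lon × 0.0416667° lat. NE corner is SW corner plus one full cell.
latitude 88.0417, longitude -13.5000.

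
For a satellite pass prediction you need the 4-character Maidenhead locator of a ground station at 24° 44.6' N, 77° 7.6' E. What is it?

Add 180° to longitude and 90° to latitude: 257.13, 114.74.
Field: 257.13/20 → 12 → M, 114.74/10 → 11 → L; chars ML.
Square: 17.13/2 → 8, 4.74/1 → 4; chars 84.

ML84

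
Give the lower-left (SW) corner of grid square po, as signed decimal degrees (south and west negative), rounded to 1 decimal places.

Field P=15, O=14: +15·20° lon, +14·10° lat → SW at lon 120°, lat 50°.
latitude 50.0, longitude 120.0.

50.0, 120.0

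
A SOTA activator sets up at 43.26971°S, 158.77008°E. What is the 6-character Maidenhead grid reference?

QE96jr

Offset from 180°W / 90°S: lon 338.7701°, lat 46.7303°.
Field: lon ⌊338.7701/20⌋ = 16 → Q; lat ⌊46.7303/10⌋ = 4 → E.
Square: lon ⌊18.7701/2⌋ = 9; lat ⌊6.7303/1⌋ = 6.
Subsquare: lon ⌊0.7701/0.0833333⌋ = 9 → j; lat ⌊0.7303/0.0416667⌋ = 17 → r.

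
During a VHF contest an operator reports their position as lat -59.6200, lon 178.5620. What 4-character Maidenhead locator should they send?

Add 180° to longitude and 90° to latitude: 358.56, 30.38.
Field (20°×10°, letters A–R): 358.56/20 → 17 → R, 30.38/10 → 3 → D; chars RD.
Square (2°×1°, digits 0–9): 18.56/2 → 9, 0.38/1 → 0; chars 90.

RD90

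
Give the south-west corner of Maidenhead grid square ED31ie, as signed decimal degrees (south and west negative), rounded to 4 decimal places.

-58.8333, -93.3333

Field E=4, D=3: +4·20° lon, +3·10° lat → SW at lon -100°, lat -60°.
Square 3, 1: +3·2° lon, +1·1° lat → SW at lon -94°, lat -59°.
Subsquare i=8, e=4: +8·0.0833333° lon, +4·0.0416667° lat → SW at lon -93.3333°, lat -58.8333°.
latitude -58.8333, longitude -93.3333.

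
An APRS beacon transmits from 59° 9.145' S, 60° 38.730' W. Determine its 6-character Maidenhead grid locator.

Shift to the Maidenhead origin (180°W, 90°S): lon 119.3545, lat 30.8476.
Field: lon ⌊119.3545/20⌋ = 5 → F; lat ⌊30.8476/10⌋ = 3 → D.
Square: lon ⌊19.3545/2⌋ = 9; lat ⌊0.8476/1⌋ = 0.
Subsquare: lon ⌊1.3545/0.0833333⌋ = 16 → q; lat ⌊0.8476/0.0416667⌋ = 20 → u.

FD90qu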